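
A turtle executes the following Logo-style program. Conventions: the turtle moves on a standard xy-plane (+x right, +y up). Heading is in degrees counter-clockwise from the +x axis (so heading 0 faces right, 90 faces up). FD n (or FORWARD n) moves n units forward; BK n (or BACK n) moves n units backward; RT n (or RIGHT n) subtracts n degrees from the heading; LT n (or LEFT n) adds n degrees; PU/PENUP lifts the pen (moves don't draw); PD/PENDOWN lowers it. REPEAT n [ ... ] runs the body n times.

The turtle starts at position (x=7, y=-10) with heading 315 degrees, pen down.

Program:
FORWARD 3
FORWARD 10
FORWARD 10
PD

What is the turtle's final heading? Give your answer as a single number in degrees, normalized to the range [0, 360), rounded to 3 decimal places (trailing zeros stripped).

Executing turtle program step by step:
Start: pos=(7,-10), heading=315, pen down
FD 3: (7,-10) -> (9.121,-12.121) [heading=315, draw]
FD 10: (9.121,-12.121) -> (16.192,-19.192) [heading=315, draw]
FD 10: (16.192,-19.192) -> (23.263,-26.263) [heading=315, draw]
PD: pen down
Final: pos=(23.263,-26.263), heading=315, 3 segment(s) drawn

Answer: 315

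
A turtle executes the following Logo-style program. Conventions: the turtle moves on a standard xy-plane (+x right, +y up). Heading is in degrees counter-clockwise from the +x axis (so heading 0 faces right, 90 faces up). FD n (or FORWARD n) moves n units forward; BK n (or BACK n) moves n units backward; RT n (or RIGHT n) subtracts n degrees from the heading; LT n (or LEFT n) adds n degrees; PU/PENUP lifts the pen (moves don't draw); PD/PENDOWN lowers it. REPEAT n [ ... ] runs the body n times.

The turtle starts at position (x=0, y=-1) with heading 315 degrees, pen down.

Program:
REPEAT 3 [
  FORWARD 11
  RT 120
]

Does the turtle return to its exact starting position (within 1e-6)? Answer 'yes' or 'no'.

Answer: yes

Derivation:
Executing turtle program step by step:
Start: pos=(0,-1), heading=315, pen down
REPEAT 3 [
  -- iteration 1/3 --
  FD 11: (0,-1) -> (7.778,-8.778) [heading=315, draw]
  RT 120: heading 315 -> 195
  -- iteration 2/3 --
  FD 11: (7.778,-8.778) -> (-2.847,-11.625) [heading=195, draw]
  RT 120: heading 195 -> 75
  -- iteration 3/3 --
  FD 11: (-2.847,-11.625) -> (0,-1) [heading=75, draw]
  RT 120: heading 75 -> 315
]
Final: pos=(0,-1), heading=315, 3 segment(s) drawn

Start position: (0, -1)
Final position: (0, -1)
Distance = 0; < 1e-6 -> CLOSED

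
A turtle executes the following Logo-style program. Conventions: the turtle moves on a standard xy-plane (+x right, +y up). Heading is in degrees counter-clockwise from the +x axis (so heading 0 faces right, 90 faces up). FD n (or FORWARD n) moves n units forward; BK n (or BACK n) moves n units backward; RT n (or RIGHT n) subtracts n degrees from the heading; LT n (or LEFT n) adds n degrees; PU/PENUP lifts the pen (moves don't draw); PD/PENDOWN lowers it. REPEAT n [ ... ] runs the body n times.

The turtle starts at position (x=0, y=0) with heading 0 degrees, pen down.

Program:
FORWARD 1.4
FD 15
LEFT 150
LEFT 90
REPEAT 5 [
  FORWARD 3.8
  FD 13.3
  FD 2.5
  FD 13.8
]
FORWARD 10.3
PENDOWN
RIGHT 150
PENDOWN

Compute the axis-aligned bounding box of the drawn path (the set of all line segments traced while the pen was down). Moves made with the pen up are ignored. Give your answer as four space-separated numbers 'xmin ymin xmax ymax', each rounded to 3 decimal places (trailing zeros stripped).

Answer: -72.25 -153.546 16.4 0

Derivation:
Executing turtle program step by step:
Start: pos=(0,0), heading=0, pen down
FD 1.4: (0,0) -> (1.4,0) [heading=0, draw]
FD 15: (1.4,0) -> (16.4,0) [heading=0, draw]
LT 150: heading 0 -> 150
LT 90: heading 150 -> 240
REPEAT 5 [
  -- iteration 1/5 --
  FD 3.8: (16.4,0) -> (14.5,-3.291) [heading=240, draw]
  FD 13.3: (14.5,-3.291) -> (7.85,-14.809) [heading=240, draw]
  FD 2.5: (7.85,-14.809) -> (6.6,-16.974) [heading=240, draw]
  FD 13.8: (6.6,-16.974) -> (-0.3,-28.925) [heading=240, draw]
  -- iteration 2/5 --
  FD 3.8: (-0.3,-28.925) -> (-2.2,-32.216) [heading=240, draw]
  FD 13.3: (-2.2,-32.216) -> (-8.85,-43.734) [heading=240, draw]
  FD 2.5: (-8.85,-43.734) -> (-10.1,-45.899) [heading=240, draw]
  FD 13.8: (-10.1,-45.899) -> (-17,-57.85) [heading=240, draw]
  -- iteration 3/5 --
  FD 3.8: (-17,-57.85) -> (-18.9,-61.141) [heading=240, draw]
  FD 13.3: (-18.9,-61.141) -> (-25.55,-72.66) [heading=240, draw]
  FD 2.5: (-25.55,-72.66) -> (-26.8,-74.825) [heading=240, draw]
  FD 13.8: (-26.8,-74.825) -> (-33.7,-86.776) [heading=240, draw]
  -- iteration 4/5 --
  FD 3.8: (-33.7,-86.776) -> (-35.6,-90.067) [heading=240, draw]
  FD 13.3: (-35.6,-90.067) -> (-42.25,-101.585) [heading=240, draw]
  FD 2.5: (-42.25,-101.585) -> (-43.5,-103.75) [heading=240, draw]
  FD 13.8: (-43.5,-103.75) -> (-50.4,-115.701) [heading=240, draw]
  -- iteration 5/5 --
  FD 3.8: (-50.4,-115.701) -> (-52.3,-118.992) [heading=240, draw]
  FD 13.3: (-52.3,-118.992) -> (-58.95,-130.51) [heading=240, draw]
  FD 2.5: (-58.95,-130.51) -> (-60.2,-132.675) [heading=240, draw]
  FD 13.8: (-60.2,-132.675) -> (-67.1,-144.626) [heading=240, draw]
]
FD 10.3: (-67.1,-144.626) -> (-72.25,-153.546) [heading=240, draw]
PD: pen down
RT 150: heading 240 -> 90
PD: pen down
Final: pos=(-72.25,-153.546), heading=90, 23 segment(s) drawn

Segment endpoints: x in {-72.25, -67.1, -60.2, -58.95, -52.3, -50.4, -43.5, -42.25, -35.6, -33.7, -26.8, -25.55, -18.9, -17, -10.1, -8.85, -2.2, -0.3, 0, 1.4, 6.6, 7.85, 14.5, 16.4}, y in {-153.546, -144.626, -132.675, -130.51, -118.992, -115.701, -103.75, -101.585, -90.067, -86.776, -74.825, -72.66, -61.141, -57.85, -45.899, -43.734, -32.216, -28.925, -16.974, -14.809, -3.291, 0}
xmin=-72.25, ymin=-153.546, xmax=16.4, ymax=0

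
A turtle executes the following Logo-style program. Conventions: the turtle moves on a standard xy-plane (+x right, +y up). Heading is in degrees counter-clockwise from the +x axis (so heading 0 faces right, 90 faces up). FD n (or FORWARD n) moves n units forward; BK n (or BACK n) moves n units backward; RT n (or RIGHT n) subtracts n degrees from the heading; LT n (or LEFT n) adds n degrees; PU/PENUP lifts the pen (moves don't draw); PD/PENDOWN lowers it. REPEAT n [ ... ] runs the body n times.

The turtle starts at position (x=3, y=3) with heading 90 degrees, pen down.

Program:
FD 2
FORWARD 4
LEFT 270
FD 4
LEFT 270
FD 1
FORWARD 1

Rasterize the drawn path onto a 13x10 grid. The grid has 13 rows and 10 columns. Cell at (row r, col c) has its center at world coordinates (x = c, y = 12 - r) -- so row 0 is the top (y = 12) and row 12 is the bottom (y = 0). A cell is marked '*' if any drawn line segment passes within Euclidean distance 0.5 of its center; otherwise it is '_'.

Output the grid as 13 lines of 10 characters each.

Segment 0: (3,3) -> (3,5)
Segment 1: (3,5) -> (3,9)
Segment 2: (3,9) -> (7,9)
Segment 3: (7,9) -> (7,8)
Segment 4: (7,8) -> (7,7)

Answer: __________
__________
__________
___*****__
___*___*__
___*___*__
___*______
___*______
___*______
___*______
__________
__________
__________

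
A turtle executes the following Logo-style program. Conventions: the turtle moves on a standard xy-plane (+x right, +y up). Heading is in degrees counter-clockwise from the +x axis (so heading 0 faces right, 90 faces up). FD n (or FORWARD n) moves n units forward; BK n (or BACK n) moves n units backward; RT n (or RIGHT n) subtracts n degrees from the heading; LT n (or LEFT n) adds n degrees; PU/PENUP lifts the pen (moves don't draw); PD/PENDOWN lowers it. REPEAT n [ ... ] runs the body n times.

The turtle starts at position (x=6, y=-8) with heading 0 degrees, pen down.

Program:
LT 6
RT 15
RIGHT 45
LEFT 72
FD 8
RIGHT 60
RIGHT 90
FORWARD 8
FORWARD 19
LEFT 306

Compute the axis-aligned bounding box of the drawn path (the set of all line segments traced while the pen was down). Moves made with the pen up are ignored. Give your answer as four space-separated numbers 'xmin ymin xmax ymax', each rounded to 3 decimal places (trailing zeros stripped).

Answer: -4.458 -25.593 13.608 -5.528

Derivation:
Executing turtle program step by step:
Start: pos=(6,-8), heading=0, pen down
LT 6: heading 0 -> 6
RT 15: heading 6 -> 351
RT 45: heading 351 -> 306
LT 72: heading 306 -> 18
FD 8: (6,-8) -> (13.608,-5.528) [heading=18, draw]
RT 60: heading 18 -> 318
RT 90: heading 318 -> 228
FD 8: (13.608,-5.528) -> (8.255,-11.473) [heading=228, draw]
FD 19: (8.255,-11.473) -> (-4.458,-25.593) [heading=228, draw]
LT 306: heading 228 -> 174
Final: pos=(-4.458,-25.593), heading=174, 3 segment(s) drawn

Segment endpoints: x in {-4.458, 6, 8.255, 13.608}, y in {-25.593, -11.473, -8, -5.528}
xmin=-4.458, ymin=-25.593, xmax=13.608, ymax=-5.528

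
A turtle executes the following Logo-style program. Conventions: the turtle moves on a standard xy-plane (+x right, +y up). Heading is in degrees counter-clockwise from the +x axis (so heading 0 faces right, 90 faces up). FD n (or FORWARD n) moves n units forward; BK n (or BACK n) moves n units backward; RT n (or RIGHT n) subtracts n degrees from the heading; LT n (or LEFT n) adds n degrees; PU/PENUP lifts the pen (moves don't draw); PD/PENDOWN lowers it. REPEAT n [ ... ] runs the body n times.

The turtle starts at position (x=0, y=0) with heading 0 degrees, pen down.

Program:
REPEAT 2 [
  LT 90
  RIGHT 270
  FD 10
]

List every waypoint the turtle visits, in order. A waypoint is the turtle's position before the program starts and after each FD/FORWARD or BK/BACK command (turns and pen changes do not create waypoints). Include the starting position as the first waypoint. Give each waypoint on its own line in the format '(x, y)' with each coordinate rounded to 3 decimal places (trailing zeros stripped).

Executing turtle program step by step:
Start: pos=(0,0), heading=0, pen down
REPEAT 2 [
  -- iteration 1/2 --
  LT 90: heading 0 -> 90
  RT 270: heading 90 -> 180
  FD 10: (0,0) -> (-10,0) [heading=180, draw]
  -- iteration 2/2 --
  LT 90: heading 180 -> 270
  RT 270: heading 270 -> 0
  FD 10: (-10,0) -> (0,0) [heading=0, draw]
]
Final: pos=(0,0), heading=0, 2 segment(s) drawn
Waypoints (3 total):
(0, 0)
(-10, 0)
(0, 0)

Answer: (0, 0)
(-10, 0)
(0, 0)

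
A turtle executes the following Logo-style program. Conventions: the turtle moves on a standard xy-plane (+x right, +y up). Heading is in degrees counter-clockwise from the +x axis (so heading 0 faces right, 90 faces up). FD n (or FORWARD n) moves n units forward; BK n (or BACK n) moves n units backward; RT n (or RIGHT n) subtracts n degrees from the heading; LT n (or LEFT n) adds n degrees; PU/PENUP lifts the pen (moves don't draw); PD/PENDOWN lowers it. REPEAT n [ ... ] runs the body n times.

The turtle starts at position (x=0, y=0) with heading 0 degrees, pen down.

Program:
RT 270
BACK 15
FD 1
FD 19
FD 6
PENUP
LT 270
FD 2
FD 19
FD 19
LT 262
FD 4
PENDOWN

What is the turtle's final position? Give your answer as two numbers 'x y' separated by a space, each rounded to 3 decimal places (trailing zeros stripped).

Answer: 39.443 7.039

Derivation:
Executing turtle program step by step:
Start: pos=(0,0), heading=0, pen down
RT 270: heading 0 -> 90
BK 15: (0,0) -> (0,-15) [heading=90, draw]
FD 1: (0,-15) -> (0,-14) [heading=90, draw]
FD 19: (0,-14) -> (0,5) [heading=90, draw]
FD 6: (0,5) -> (0,11) [heading=90, draw]
PU: pen up
LT 270: heading 90 -> 0
FD 2: (0,11) -> (2,11) [heading=0, move]
FD 19: (2,11) -> (21,11) [heading=0, move]
FD 19: (21,11) -> (40,11) [heading=0, move]
LT 262: heading 0 -> 262
FD 4: (40,11) -> (39.443,7.039) [heading=262, move]
PD: pen down
Final: pos=(39.443,7.039), heading=262, 4 segment(s) drawn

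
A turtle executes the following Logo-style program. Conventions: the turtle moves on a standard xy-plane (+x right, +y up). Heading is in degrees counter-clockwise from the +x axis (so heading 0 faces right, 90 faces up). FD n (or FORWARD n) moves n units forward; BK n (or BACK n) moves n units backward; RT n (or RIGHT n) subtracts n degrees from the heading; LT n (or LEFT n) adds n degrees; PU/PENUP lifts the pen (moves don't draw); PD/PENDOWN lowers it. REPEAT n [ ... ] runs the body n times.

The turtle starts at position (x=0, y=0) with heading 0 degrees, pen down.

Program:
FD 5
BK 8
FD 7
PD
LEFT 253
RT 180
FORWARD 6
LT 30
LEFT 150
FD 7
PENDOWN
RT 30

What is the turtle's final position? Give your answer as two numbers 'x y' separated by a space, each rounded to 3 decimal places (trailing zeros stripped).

Answer: 3.708 -0.956

Derivation:
Executing turtle program step by step:
Start: pos=(0,0), heading=0, pen down
FD 5: (0,0) -> (5,0) [heading=0, draw]
BK 8: (5,0) -> (-3,0) [heading=0, draw]
FD 7: (-3,0) -> (4,0) [heading=0, draw]
PD: pen down
LT 253: heading 0 -> 253
RT 180: heading 253 -> 73
FD 6: (4,0) -> (5.754,5.738) [heading=73, draw]
LT 30: heading 73 -> 103
LT 150: heading 103 -> 253
FD 7: (5.754,5.738) -> (3.708,-0.956) [heading=253, draw]
PD: pen down
RT 30: heading 253 -> 223
Final: pos=(3.708,-0.956), heading=223, 5 segment(s) drawn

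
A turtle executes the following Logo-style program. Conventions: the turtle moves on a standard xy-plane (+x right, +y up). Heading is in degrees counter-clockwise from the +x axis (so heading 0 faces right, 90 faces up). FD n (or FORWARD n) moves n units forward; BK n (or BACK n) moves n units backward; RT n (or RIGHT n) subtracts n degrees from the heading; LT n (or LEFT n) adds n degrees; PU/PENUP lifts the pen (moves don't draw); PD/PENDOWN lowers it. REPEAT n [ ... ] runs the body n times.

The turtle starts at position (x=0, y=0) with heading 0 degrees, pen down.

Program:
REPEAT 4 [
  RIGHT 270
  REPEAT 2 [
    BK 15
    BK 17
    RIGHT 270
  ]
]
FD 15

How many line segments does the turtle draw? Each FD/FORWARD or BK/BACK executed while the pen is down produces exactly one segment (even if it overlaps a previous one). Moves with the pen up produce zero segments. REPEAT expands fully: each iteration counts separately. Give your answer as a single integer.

Executing turtle program step by step:
Start: pos=(0,0), heading=0, pen down
REPEAT 4 [
  -- iteration 1/4 --
  RT 270: heading 0 -> 90
  REPEAT 2 [
    -- iteration 1/2 --
    BK 15: (0,0) -> (0,-15) [heading=90, draw]
    BK 17: (0,-15) -> (0,-32) [heading=90, draw]
    RT 270: heading 90 -> 180
    -- iteration 2/2 --
    BK 15: (0,-32) -> (15,-32) [heading=180, draw]
    BK 17: (15,-32) -> (32,-32) [heading=180, draw]
    RT 270: heading 180 -> 270
  ]
  -- iteration 2/4 --
  RT 270: heading 270 -> 0
  REPEAT 2 [
    -- iteration 1/2 --
    BK 15: (32,-32) -> (17,-32) [heading=0, draw]
    BK 17: (17,-32) -> (0,-32) [heading=0, draw]
    RT 270: heading 0 -> 90
    -- iteration 2/2 --
    BK 15: (0,-32) -> (0,-47) [heading=90, draw]
    BK 17: (0,-47) -> (0,-64) [heading=90, draw]
    RT 270: heading 90 -> 180
  ]
  -- iteration 3/4 --
  RT 270: heading 180 -> 270
  REPEAT 2 [
    -- iteration 1/2 --
    BK 15: (0,-64) -> (0,-49) [heading=270, draw]
    BK 17: (0,-49) -> (0,-32) [heading=270, draw]
    RT 270: heading 270 -> 0
    -- iteration 2/2 --
    BK 15: (0,-32) -> (-15,-32) [heading=0, draw]
    BK 17: (-15,-32) -> (-32,-32) [heading=0, draw]
    RT 270: heading 0 -> 90
  ]
  -- iteration 4/4 --
  RT 270: heading 90 -> 180
  REPEAT 2 [
    -- iteration 1/2 --
    BK 15: (-32,-32) -> (-17,-32) [heading=180, draw]
    BK 17: (-17,-32) -> (0,-32) [heading=180, draw]
    RT 270: heading 180 -> 270
    -- iteration 2/2 --
    BK 15: (0,-32) -> (0,-17) [heading=270, draw]
    BK 17: (0,-17) -> (0,0) [heading=270, draw]
    RT 270: heading 270 -> 0
  ]
]
FD 15: (0,0) -> (15,0) [heading=0, draw]
Final: pos=(15,0), heading=0, 17 segment(s) drawn
Segments drawn: 17

Answer: 17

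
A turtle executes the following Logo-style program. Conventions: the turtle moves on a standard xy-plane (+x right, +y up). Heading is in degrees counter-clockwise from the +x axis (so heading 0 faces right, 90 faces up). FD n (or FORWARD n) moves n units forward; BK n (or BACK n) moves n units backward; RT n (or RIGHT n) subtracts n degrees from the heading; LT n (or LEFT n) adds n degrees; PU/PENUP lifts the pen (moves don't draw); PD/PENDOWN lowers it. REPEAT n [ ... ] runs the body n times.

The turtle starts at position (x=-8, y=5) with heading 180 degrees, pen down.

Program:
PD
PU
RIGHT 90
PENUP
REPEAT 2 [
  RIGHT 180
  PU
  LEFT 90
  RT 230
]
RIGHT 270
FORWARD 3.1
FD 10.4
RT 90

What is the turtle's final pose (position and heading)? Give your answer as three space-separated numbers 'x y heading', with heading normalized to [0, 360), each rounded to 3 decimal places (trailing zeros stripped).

Executing turtle program step by step:
Start: pos=(-8,5), heading=180, pen down
PD: pen down
PU: pen up
RT 90: heading 180 -> 90
PU: pen up
REPEAT 2 [
  -- iteration 1/2 --
  RT 180: heading 90 -> 270
  PU: pen up
  LT 90: heading 270 -> 0
  RT 230: heading 0 -> 130
  -- iteration 2/2 --
  RT 180: heading 130 -> 310
  PU: pen up
  LT 90: heading 310 -> 40
  RT 230: heading 40 -> 170
]
RT 270: heading 170 -> 260
FD 3.1: (-8,5) -> (-8.538,1.947) [heading=260, move]
FD 10.4: (-8.538,1.947) -> (-10.344,-8.295) [heading=260, move]
RT 90: heading 260 -> 170
Final: pos=(-10.344,-8.295), heading=170, 0 segment(s) drawn

Answer: -10.344 -8.295 170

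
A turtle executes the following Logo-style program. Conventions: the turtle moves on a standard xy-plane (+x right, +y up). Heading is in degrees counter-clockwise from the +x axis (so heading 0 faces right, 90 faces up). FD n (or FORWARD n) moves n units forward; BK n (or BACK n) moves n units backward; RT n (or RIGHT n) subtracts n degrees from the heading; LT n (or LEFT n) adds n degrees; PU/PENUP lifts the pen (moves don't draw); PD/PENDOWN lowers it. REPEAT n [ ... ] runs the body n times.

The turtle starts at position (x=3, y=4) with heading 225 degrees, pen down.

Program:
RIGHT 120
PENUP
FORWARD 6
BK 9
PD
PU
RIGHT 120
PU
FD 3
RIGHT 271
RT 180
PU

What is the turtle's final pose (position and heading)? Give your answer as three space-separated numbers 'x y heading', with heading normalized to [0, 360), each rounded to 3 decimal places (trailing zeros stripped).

Answer: 6.674 0.326 254

Derivation:
Executing turtle program step by step:
Start: pos=(3,4), heading=225, pen down
RT 120: heading 225 -> 105
PU: pen up
FD 6: (3,4) -> (1.447,9.796) [heading=105, move]
BK 9: (1.447,9.796) -> (3.776,1.102) [heading=105, move]
PD: pen down
PU: pen up
RT 120: heading 105 -> 345
PU: pen up
FD 3: (3.776,1.102) -> (6.674,0.326) [heading=345, move]
RT 271: heading 345 -> 74
RT 180: heading 74 -> 254
PU: pen up
Final: pos=(6.674,0.326), heading=254, 0 segment(s) drawn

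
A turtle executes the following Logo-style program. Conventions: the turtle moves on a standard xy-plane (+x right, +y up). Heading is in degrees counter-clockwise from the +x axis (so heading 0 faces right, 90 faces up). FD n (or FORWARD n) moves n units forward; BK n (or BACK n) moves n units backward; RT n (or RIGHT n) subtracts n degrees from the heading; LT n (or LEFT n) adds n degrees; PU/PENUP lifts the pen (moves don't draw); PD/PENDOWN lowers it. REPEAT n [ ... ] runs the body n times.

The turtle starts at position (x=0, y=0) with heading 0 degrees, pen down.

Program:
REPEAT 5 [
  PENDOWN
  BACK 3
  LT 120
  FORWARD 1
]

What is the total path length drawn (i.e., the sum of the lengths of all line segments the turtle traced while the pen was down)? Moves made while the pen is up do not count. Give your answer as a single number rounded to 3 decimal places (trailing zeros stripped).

Answer: 20

Derivation:
Executing turtle program step by step:
Start: pos=(0,0), heading=0, pen down
REPEAT 5 [
  -- iteration 1/5 --
  PD: pen down
  BK 3: (0,0) -> (-3,0) [heading=0, draw]
  LT 120: heading 0 -> 120
  FD 1: (-3,0) -> (-3.5,0.866) [heading=120, draw]
  -- iteration 2/5 --
  PD: pen down
  BK 3: (-3.5,0.866) -> (-2,-1.732) [heading=120, draw]
  LT 120: heading 120 -> 240
  FD 1: (-2,-1.732) -> (-2.5,-2.598) [heading=240, draw]
  -- iteration 3/5 --
  PD: pen down
  BK 3: (-2.5,-2.598) -> (-1,0) [heading=240, draw]
  LT 120: heading 240 -> 0
  FD 1: (-1,0) -> (0,0) [heading=0, draw]
  -- iteration 4/5 --
  PD: pen down
  BK 3: (0,0) -> (-3,0) [heading=0, draw]
  LT 120: heading 0 -> 120
  FD 1: (-3,0) -> (-3.5,0.866) [heading=120, draw]
  -- iteration 5/5 --
  PD: pen down
  BK 3: (-3.5,0.866) -> (-2,-1.732) [heading=120, draw]
  LT 120: heading 120 -> 240
  FD 1: (-2,-1.732) -> (-2.5,-2.598) [heading=240, draw]
]
Final: pos=(-2.5,-2.598), heading=240, 10 segment(s) drawn

Segment lengths:
  seg 1: (0,0) -> (-3,0), length = 3
  seg 2: (-3,0) -> (-3.5,0.866), length = 1
  seg 3: (-3.5,0.866) -> (-2,-1.732), length = 3
  seg 4: (-2,-1.732) -> (-2.5,-2.598), length = 1
  seg 5: (-2.5,-2.598) -> (-1,0), length = 3
  seg 6: (-1,0) -> (0,0), length = 1
  seg 7: (0,0) -> (-3,0), length = 3
  seg 8: (-3,0) -> (-3.5,0.866), length = 1
  seg 9: (-3.5,0.866) -> (-2,-1.732), length = 3
  seg 10: (-2,-1.732) -> (-2.5,-2.598), length = 1
Total = 20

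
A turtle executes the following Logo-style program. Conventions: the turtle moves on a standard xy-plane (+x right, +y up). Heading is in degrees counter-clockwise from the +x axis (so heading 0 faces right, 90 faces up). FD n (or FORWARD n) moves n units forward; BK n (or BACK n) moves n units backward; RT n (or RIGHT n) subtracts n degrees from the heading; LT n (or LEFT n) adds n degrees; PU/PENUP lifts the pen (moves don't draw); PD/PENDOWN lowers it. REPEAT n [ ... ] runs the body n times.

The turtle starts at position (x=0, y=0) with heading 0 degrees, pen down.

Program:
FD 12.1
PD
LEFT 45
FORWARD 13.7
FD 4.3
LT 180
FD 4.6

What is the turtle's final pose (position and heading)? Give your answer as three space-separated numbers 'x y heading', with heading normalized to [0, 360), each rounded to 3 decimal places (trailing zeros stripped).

Executing turtle program step by step:
Start: pos=(0,0), heading=0, pen down
FD 12.1: (0,0) -> (12.1,0) [heading=0, draw]
PD: pen down
LT 45: heading 0 -> 45
FD 13.7: (12.1,0) -> (21.787,9.687) [heading=45, draw]
FD 4.3: (21.787,9.687) -> (24.828,12.728) [heading=45, draw]
LT 180: heading 45 -> 225
FD 4.6: (24.828,12.728) -> (21.575,9.475) [heading=225, draw]
Final: pos=(21.575,9.475), heading=225, 4 segment(s) drawn

Answer: 21.575 9.475 225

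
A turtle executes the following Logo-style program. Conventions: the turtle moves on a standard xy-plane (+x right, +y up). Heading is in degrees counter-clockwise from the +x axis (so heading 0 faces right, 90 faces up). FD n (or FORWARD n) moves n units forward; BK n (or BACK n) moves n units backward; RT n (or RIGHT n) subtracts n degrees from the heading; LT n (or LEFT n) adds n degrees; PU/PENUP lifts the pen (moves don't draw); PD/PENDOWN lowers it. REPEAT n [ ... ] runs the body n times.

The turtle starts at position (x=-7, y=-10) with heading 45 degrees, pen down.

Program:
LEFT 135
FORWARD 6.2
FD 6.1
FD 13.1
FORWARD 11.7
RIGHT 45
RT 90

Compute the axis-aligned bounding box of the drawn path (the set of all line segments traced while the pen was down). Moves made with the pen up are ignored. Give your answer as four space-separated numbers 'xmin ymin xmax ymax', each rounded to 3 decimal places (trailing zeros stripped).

Executing turtle program step by step:
Start: pos=(-7,-10), heading=45, pen down
LT 135: heading 45 -> 180
FD 6.2: (-7,-10) -> (-13.2,-10) [heading=180, draw]
FD 6.1: (-13.2,-10) -> (-19.3,-10) [heading=180, draw]
FD 13.1: (-19.3,-10) -> (-32.4,-10) [heading=180, draw]
FD 11.7: (-32.4,-10) -> (-44.1,-10) [heading=180, draw]
RT 45: heading 180 -> 135
RT 90: heading 135 -> 45
Final: pos=(-44.1,-10), heading=45, 4 segment(s) drawn

Segment endpoints: x in {-44.1, -32.4, -19.3, -13.2, -7}, y in {-10, -10, -10}
xmin=-44.1, ymin=-10, xmax=-7, ymax=-10

Answer: -44.1 -10 -7 -10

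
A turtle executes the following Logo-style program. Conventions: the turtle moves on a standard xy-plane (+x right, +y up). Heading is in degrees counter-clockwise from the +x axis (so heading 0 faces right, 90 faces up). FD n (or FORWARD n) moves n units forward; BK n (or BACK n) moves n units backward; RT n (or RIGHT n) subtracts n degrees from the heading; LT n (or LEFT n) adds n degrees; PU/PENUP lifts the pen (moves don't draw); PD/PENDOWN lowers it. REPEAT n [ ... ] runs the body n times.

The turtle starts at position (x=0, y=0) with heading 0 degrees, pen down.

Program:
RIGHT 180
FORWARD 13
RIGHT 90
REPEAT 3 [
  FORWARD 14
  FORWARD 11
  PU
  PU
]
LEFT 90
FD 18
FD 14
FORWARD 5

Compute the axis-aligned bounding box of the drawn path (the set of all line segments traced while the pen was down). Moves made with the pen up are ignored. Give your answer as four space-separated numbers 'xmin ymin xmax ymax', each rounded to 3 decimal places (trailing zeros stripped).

Executing turtle program step by step:
Start: pos=(0,0), heading=0, pen down
RT 180: heading 0 -> 180
FD 13: (0,0) -> (-13,0) [heading=180, draw]
RT 90: heading 180 -> 90
REPEAT 3 [
  -- iteration 1/3 --
  FD 14: (-13,0) -> (-13,14) [heading=90, draw]
  FD 11: (-13,14) -> (-13,25) [heading=90, draw]
  PU: pen up
  PU: pen up
  -- iteration 2/3 --
  FD 14: (-13,25) -> (-13,39) [heading=90, move]
  FD 11: (-13,39) -> (-13,50) [heading=90, move]
  PU: pen up
  PU: pen up
  -- iteration 3/3 --
  FD 14: (-13,50) -> (-13,64) [heading=90, move]
  FD 11: (-13,64) -> (-13,75) [heading=90, move]
  PU: pen up
  PU: pen up
]
LT 90: heading 90 -> 180
FD 18: (-13,75) -> (-31,75) [heading=180, move]
FD 14: (-31,75) -> (-45,75) [heading=180, move]
FD 5: (-45,75) -> (-50,75) [heading=180, move]
Final: pos=(-50,75), heading=180, 3 segment(s) drawn

Segment endpoints: x in {-13, -13, -13, 0}, y in {0, 0, 14, 25}
xmin=-13, ymin=0, xmax=0, ymax=25

Answer: -13 0 0 25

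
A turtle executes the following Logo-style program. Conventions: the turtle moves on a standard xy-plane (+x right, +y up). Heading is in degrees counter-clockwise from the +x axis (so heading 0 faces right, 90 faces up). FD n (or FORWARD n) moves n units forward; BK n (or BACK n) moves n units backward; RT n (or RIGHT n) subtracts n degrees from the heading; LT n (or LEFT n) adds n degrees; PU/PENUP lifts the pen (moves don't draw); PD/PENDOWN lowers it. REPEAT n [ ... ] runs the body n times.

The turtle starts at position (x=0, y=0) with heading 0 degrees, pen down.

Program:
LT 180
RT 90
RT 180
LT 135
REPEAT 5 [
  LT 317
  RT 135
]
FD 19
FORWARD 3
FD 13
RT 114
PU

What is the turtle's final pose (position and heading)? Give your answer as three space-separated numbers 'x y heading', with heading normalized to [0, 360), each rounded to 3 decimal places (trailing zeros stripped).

Executing turtle program step by step:
Start: pos=(0,0), heading=0, pen down
LT 180: heading 0 -> 180
RT 90: heading 180 -> 90
RT 180: heading 90 -> 270
LT 135: heading 270 -> 45
REPEAT 5 [
  -- iteration 1/5 --
  LT 317: heading 45 -> 2
  RT 135: heading 2 -> 227
  -- iteration 2/5 --
  LT 317: heading 227 -> 184
  RT 135: heading 184 -> 49
  -- iteration 3/5 --
  LT 317: heading 49 -> 6
  RT 135: heading 6 -> 231
  -- iteration 4/5 --
  LT 317: heading 231 -> 188
  RT 135: heading 188 -> 53
  -- iteration 5/5 --
  LT 317: heading 53 -> 10
  RT 135: heading 10 -> 235
]
FD 19: (0,0) -> (-10.898,-15.564) [heading=235, draw]
FD 3: (-10.898,-15.564) -> (-12.619,-18.021) [heading=235, draw]
FD 13: (-12.619,-18.021) -> (-20.075,-28.67) [heading=235, draw]
RT 114: heading 235 -> 121
PU: pen up
Final: pos=(-20.075,-28.67), heading=121, 3 segment(s) drawn

Answer: -20.075 -28.67 121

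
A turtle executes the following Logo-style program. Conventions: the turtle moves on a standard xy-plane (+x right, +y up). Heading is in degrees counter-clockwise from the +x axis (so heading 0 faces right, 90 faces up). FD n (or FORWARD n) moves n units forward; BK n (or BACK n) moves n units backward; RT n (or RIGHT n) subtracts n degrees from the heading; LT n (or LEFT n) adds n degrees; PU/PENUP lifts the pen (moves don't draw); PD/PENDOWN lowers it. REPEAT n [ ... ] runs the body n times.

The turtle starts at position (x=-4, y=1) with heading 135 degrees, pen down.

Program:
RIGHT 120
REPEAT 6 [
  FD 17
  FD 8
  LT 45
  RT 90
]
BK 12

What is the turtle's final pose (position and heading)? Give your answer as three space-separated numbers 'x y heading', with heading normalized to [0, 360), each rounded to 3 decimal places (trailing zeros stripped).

Executing turtle program step by step:
Start: pos=(-4,1), heading=135, pen down
RT 120: heading 135 -> 15
REPEAT 6 [
  -- iteration 1/6 --
  FD 17: (-4,1) -> (12.421,5.4) [heading=15, draw]
  FD 8: (12.421,5.4) -> (20.148,7.47) [heading=15, draw]
  LT 45: heading 15 -> 60
  RT 90: heading 60 -> 330
  -- iteration 2/6 --
  FD 17: (20.148,7.47) -> (34.871,-1.03) [heading=330, draw]
  FD 8: (34.871,-1.03) -> (41.799,-5.03) [heading=330, draw]
  LT 45: heading 330 -> 15
  RT 90: heading 15 -> 285
  -- iteration 3/6 --
  FD 17: (41.799,-5.03) -> (46.199,-21.45) [heading=285, draw]
  FD 8: (46.199,-21.45) -> (48.269,-29.178) [heading=285, draw]
  LT 45: heading 285 -> 330
  RT 90: heading 330 -> 240
  -- iteration 4/6 --
  FD 17: (48.269,-29.178) -> (39.769,-43.9) [heading=240, draw]
  FD 8: (39.769,-43.9) -> (35.769,-50.828) [heading=240, draw]
  LT 45: heading 240 -> 285
  RT 90: heading 285 -> 195
  -- iteration 5/6 --
  FD 17: (35.769,-50.828) -> (19.349,-55.228) [heading=195, draw]
  FD 8: (19.349,-55.228) -> (11.621,-57.299) [heading=195, draw]
  LT 45: heading 195 -> 240
  RT 90: heading 240 -> 150
  -- iteration 6/6 --
  FD 17: (11.621,-57.299) -> (-3.101,-48.799) [heading=150, draw]
  FD 8: (-3.101,-48.799) -> (-10.03,-44.799) [heading=150, draw]
  LT 45: heading 150 -> 195
  RT 90: heading 195 -> 105
]
BK 12: (-10.03,-44.799) -> (-6.924,-56.39) [heading=105, draw]
Final: pos=(-6.924,-56.39), heading=105, 13 segment(s) drawn

Answer: -6.924 -56.39 105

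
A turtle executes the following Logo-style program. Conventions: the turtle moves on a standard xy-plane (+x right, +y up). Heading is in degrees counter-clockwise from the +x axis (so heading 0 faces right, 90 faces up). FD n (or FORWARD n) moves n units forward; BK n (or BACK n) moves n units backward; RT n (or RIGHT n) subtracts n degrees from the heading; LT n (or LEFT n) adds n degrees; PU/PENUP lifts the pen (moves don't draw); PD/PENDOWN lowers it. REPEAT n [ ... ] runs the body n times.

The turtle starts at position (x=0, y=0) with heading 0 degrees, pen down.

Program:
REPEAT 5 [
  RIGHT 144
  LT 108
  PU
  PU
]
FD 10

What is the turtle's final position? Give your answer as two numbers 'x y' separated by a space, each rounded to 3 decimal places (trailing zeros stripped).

Executing turtle program step by step:
Start: pos=(0,0), heading=0, pen down
REPEAT 5 [
  -- iteration 1/5 --
  RT 144: heading 0 -> 216
  LT 108: heading 216 -> 324
  PU: pen up
  PU: pen up
  -- iteration 2/5 --
  RT 144: heading 324 -> 180
  LT 108: heading 180 -> 288
  PU: pen up
  PU: pen up
  -- iteration 3/5 --
  RT 144: heading 288 -> 144
  LT 108: heading 144 -> 252
  PU: pen up
  PU: pen up
  -- iteration 4/5 --
  RT 144: heading 252 -> 108
  LT 108: heading 108 -> 216
  PU: pen up
  PU: pen up
  -- iteration 5/5 --
  RT 144: heading 216 -> 72
  LT 108: heading 72 -> 180
  PU: pen up
  PU: pen up
]
FD 10: (0,0) -> (-10,0) [heading=180, move]
Final: pos=(-10,0), heading=180, 0 segment(s) drawn

Answer: -10 0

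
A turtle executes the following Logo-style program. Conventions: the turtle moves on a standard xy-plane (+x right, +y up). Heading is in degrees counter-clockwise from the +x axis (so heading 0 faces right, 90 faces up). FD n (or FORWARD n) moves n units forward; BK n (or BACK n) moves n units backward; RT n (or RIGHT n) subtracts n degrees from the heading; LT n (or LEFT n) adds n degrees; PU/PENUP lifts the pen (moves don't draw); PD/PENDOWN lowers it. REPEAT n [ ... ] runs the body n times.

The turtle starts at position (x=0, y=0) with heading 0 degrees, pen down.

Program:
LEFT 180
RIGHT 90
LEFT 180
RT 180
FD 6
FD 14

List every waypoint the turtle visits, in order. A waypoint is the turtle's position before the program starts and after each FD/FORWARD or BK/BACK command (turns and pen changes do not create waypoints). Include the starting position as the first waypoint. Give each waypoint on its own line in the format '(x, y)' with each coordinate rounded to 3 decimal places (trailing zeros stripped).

Answer: (0, 0)
(0, 6)
(0, 20)

Derivation:
Executing turtle program step by step:
Start: pos=(0,0), heading=0, pen down
LT 180: heading 0 -> 180
RT 90: heading 180 -> 90
LT 180: heading 90 -> 270
RT 180: heading 270 -> 90
FD 6: (0,0) -> (0,6) [heading=90, draw]
FD 14: (0,6) -> (0,20) [heading=90, draw]
Final: pos=(0,20), heading=90, 2 segment(s) drawn
Waypoints (3 total):
(0, 0)
(0, 6)
(0, 20)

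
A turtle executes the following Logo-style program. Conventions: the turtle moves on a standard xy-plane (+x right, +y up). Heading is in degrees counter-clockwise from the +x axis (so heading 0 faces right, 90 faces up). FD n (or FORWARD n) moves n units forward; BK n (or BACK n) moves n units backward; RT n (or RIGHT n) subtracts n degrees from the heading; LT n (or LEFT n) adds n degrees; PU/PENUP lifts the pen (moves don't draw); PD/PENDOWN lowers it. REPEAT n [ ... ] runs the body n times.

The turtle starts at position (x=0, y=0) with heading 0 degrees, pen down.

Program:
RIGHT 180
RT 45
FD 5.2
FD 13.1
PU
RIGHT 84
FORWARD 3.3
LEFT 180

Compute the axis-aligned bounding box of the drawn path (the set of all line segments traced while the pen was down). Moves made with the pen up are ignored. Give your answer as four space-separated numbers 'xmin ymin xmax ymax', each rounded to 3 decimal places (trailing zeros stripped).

Answer: -12.94 0 0 12.94

Derivation:
Executing turtle program step by step:
Start: pos=(0,0), heading=0, pen down
RT 180: heading 0 -> 180
RT 45: heading 180 -> 135
FD 5.2: (0,0) -> (-3.677,3.677) [heading=135, draw]
FD 13.1: (-3.677,3.677) -> (-12.94,12.94) [heading=135, draw]
PU: pen up
RT 84: heading 135 -> 51
FD 3.3: (-12.94,12.94) -> (-10.863,15.505) [heading=51, move]
LT 180: heading 51 -> 231
Final: pos=(-10.863,15.505), heading=231, 2 segment(s) drawn

Segment endpoints: x in {-12.94, -3.677, 0}, y in {0, 3.677, 12.94}
xmin=-12.94, ymin=0, xmax=0, ymax=12.94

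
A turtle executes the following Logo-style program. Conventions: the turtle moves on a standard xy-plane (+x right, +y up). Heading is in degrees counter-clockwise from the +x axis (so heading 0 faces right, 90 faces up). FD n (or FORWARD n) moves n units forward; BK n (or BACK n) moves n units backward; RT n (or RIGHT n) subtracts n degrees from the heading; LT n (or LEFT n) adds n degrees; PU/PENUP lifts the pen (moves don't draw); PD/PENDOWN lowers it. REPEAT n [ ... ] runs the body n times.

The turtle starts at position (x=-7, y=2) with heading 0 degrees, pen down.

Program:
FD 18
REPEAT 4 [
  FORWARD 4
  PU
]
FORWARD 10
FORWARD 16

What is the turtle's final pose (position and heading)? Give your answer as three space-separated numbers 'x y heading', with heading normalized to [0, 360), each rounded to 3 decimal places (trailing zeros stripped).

Answer: 53 2 0

Derivation:
Executing turtle program step by step:
Start: pos=(-7,2), heading=0, pen down
FD 18: (-7,2) -> (11,2) [heading=0, draw]
REPEAT 4 [
  -- iteration 1/4 --
  FD 4: (11,2) -> (15,2) [heading=0, draw]
  PU: pen up
  -- iteration 2/4 --
  FD 4: (15,2) -> (19,2) [heading=0, move]
  PU: pen up
  -- iteration 3/4 --
  FD 4: (19,2) -> (23,2) [heading=0, move]
  PU: pen up
  -- iteration 4/4 --
  FD 4: (23,2) -> (27,2) [heading=0, move]
  PU: pen up
]
FD 10: (27,2) -> (37,2) [heading=0, move]
FD 16: (37,2) -> (53,2) [heading=0, move]
Final: pos=(53,2), heading=0, 2 segment(s) drawn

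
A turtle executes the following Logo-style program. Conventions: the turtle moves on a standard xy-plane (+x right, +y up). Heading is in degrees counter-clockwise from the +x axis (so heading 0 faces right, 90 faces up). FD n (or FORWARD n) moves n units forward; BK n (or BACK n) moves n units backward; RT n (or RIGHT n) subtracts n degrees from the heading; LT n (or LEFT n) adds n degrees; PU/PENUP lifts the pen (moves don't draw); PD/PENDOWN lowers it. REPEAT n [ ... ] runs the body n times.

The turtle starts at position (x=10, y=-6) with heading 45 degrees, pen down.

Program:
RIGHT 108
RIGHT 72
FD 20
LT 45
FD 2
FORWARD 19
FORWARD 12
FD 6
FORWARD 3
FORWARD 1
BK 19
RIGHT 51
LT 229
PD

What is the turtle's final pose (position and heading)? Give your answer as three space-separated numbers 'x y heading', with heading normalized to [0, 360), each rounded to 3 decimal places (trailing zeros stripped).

Answer: -4.142 -44.142 88

Derivation:
Executing turtle program step by step:
Start: pos=(10,-6), heading=45, pen down
RT 108: heading 45 -> 297
RT 72: heading 297 -> 225
FD 20: (10,-6) -> (-4.142,-20.142) [heading=225, draw]
LT 45: heading 225 -> 270
FD 2: (-4.142,-20.142) -> (-4.142,-22.142) [heading=270, draw]
FD 19: (-4.142,-22.142) -> (-4.142,-41.142) [heading=270, draw]
FD 12: (-4.142,-41.142) -> (-4.142,-53.142) [heading=270, draw]
FD 6: (-4.142,-53.142) -> (-4.142,-59.142) [heading=270, draw]
FD 3: (-4.142,-59.142) -> (-4.142,-62.142) [heading=270, draw]
FD 1: (-4.142,-62.142) -> (-4.142,-63.142) [heading=270, draw]
BK 19: (-4.142,-63.142) -> (-4.142,-44.142) [heading=270, draw]
RT 51: heading 270 -> 219
LT 229: heading 219 -> 88
PD: pen down
Final: pos=(-4.142,-44.142), heading=88, 8 segment(s) drawn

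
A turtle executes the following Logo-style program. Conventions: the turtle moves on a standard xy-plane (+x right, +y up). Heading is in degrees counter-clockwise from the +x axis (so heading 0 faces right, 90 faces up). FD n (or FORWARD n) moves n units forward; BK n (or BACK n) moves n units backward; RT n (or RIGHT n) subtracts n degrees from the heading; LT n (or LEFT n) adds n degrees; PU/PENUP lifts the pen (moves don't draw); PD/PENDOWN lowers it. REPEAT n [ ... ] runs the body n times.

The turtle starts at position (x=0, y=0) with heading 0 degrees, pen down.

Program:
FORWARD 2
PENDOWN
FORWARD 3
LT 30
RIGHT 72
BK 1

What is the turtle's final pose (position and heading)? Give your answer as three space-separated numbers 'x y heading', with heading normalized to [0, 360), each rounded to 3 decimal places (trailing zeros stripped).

Executing turtle program step by step:
Start: pos=(0,0), heading=0, pen down
FD 2: (0,0) -> (2,0) [heading=0, draw]
PD: pen down
FD 3: (2,0) -> (5,0) [heading=0, draw]
LT 30: heading 0 -> 30
RT 72: heading 30 -> 318
BK 1: (5,0) -> (4.257,0.669) [heading=318, draw]
Final: pos=(4.257,0.669), heading=318, 3 segment(s) drawn

Answer: 4.257 0.669 318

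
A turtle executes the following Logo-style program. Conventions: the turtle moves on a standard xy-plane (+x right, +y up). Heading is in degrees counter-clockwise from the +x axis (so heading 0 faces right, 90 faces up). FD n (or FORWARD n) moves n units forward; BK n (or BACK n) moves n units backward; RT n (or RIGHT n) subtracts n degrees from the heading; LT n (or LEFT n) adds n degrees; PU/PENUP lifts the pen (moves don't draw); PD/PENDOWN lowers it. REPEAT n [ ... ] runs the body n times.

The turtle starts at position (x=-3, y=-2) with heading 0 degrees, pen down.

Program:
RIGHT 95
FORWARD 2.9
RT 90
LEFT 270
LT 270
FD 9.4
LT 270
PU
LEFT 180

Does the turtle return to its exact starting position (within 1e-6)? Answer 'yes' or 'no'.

Executing turtle program step by step:
Start: pos=(-3,-2), heading=0, pen down
RT 95: heading 0 -> 265
FD 2.9: (-3,-2) -> (-3.253,-4.889) [heading=265, draw]
RT 90: heading 265 -> 175
LT 270: heading 175 -> 85
LT 270: heading 85 -> 355
FD 9.4: (-3.253,-4.889) -> (6.111,-5.708) [heading=355, draw]
LT 270: heading 355 -> 265
PU: pen up
LT 180: heading 265 -> 85
Final: pos=(6.111,-5.708), heading=85, 2 segment(s) drawn

Start position: (-3, -2)
Final position: (6.111, -5.708)
Distance = 9.837; >= 1e-6 -> NOT closed

Answer: no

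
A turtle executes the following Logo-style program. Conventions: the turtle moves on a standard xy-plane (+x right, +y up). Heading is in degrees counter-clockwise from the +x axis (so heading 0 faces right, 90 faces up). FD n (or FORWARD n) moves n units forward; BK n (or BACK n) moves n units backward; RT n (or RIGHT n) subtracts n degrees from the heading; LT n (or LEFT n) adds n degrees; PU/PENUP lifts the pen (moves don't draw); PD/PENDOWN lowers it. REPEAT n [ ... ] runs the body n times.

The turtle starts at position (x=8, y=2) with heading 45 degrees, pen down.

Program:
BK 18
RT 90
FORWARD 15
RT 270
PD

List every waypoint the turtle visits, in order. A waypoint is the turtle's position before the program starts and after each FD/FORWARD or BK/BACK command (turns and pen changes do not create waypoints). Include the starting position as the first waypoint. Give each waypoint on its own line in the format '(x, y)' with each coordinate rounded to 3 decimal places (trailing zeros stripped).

Answer: (8, 2)
(-4.728, -10.728)
(5.879, -21.335)

Derivation:
Executing turtle program step by step:
Start: pos=(8,2), heading=45, pen down
BK 18: (8,2) -> (-4.728,-10.728) [heading=45, draw]
RT 90: heading 45 -> 315
FD 15: (-4.728,-10.728) -> (5.879,-21.335) [heading=315, draw]
RT 270: heading 315 -> 45
PD: pen down
Final: pos=(5.879,-21.335), heading=45, 2 segment(s) drawn
Waypoints (3 total):
(8, 2)
(-4.728, -10.728)
(5.879, -21.335)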